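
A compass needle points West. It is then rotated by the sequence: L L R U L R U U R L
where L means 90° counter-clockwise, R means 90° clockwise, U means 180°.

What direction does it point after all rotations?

Answer: Final heading: North

Derivation:
Start: West
  L (left (90° counter-clockwise)) -> South
  L (left (90° counter-clockwise)) -> East
  R (right (90° clockwise)) -> South
  U (U-turn (180°)) -> North
  L (left (90° counter-clockwise)) -> West
  R (right (90° clockwise)) -> North
  U (U-turn (180°)) -> South
  U (U-turn (180°)) -> North
  R (right (90° clockwise)) -> East
  L (left (90° counter-clockwise)) -> North
Final: North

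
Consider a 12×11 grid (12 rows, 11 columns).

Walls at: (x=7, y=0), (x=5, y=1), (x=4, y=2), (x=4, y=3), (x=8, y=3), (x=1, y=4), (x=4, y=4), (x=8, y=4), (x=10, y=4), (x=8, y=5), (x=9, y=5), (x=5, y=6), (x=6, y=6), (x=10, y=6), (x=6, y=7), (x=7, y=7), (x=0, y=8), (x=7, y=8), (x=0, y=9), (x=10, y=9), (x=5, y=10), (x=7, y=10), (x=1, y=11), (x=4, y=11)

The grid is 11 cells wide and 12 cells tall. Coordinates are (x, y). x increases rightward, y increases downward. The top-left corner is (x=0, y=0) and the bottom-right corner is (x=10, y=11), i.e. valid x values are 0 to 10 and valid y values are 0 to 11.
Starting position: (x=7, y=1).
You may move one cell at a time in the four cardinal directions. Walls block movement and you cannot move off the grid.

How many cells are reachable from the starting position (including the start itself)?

BFS flood-fill from (x=7, y=1):
  Distance 0: (x=7, y=1)
  Distance 1: (x=6, y=1), (x=8, y=1), (x=7, y=2)
  Distance 2: (x=6, y=0), (x=8, y=0), (x=9, y=1), (x=6, y=2), (x=8, y=2), (x=7, y=3)
  Distance 3: (x=5, y=0), (x=9, y=0), (x=10, y=1), (x=5, y=2), (x=9, y=2), (x=6, y=3), (x=7, y=4)
  Distance 4: (x=4, y=0), (x=10, y=0), (x=10, y=2), (x=5, y=3), (x=9, y=3), (x=6, y=4), (x=7, y=5)
  Distance 5: (x=3, y=0), (x=4, y=1), (x=10, y=3), (x=5, y=4), (x=9, y=4), (x=6, y=5), (x=7, y=6)
  Distance 6: (x=2, y=0), (x=3, y=1), (x=5, y=5), (x=8, y=6)
  Distance 7: (x=1, y=0), (x=2, y=1), (x=3, y=2), (x=4, y=5), (x=9, y=6), (x=8, y=7)
  Distance 8: (x=0, y=0), (x=1, y=1), (x=2, y=2), (x=3, y=3), (x=3, y=5), (x=4, y=6), (x=9, y=7), (x=8, y=8)
  Distance 9: (x=0, y=1), (x=1, y=2), (x=2, y=3), (x=3, y=4), (x=2, y=5), (x=3, y=6), (x=4, y=7), (x=10, y=7), (x=9, y=8), (x=8, y=9)
  Distance 10: (x=0, y=2), (x=1, y=3), (x=2, y=4), (x=1, y=5), (x=2, y=6), (x=3, y=7), (x=5, y=7), (x=4, y=8), (x=10, y=8), (x=7, y=9), (x=9, y=9), (x=8, y=10)
  Distance 11: (x=0, y=3), (x=0, y=5), (x=1, y=6), (x=2, y=7), (x=3, y=8), (x=5, y=8), (x=4, y=9), (x=6, y=9), (x=9, y=10), (x=8, y=11)
  Distance 12: (x=0, y=4), (x=0, y=6), (x=1, y=7), (x=2, y=8), (x=6, y=8), (x=3, y=9), (x=5, y=9), (x=4, y=10), (x=6, y=10), (x=10, y=10), (x=7, y=11), (x=9, y=11)
  Distance 13: (x=0, y=7), (x=1, y=8), (x=2, y=9), (x=3, y=10), (x=6, y=11), (x=10, y=11)
  Distance 14: (x=1, y=9), (x=2, y=10), (x=3, y=11), (x=5, y=11)
  Distance 15: (x=1, y=10), (x=2, y=11)
  Distance 16: (x=0, y=10)
  Distance 17: (x=0, y=11)
Total reachable: 107 (grid has 108 open cells total)

Answer: Reachable cells: 107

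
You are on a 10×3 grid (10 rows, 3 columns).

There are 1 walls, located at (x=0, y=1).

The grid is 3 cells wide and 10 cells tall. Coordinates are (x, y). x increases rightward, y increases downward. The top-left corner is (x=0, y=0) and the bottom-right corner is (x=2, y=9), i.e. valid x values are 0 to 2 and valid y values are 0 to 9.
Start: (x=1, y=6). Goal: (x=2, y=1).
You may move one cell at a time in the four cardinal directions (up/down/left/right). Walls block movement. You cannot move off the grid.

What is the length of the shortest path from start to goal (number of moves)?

BFS from (x=1, y=6) until reaching (x=2, y=1):
  Distance 0: (x=1, y=6)
  Distance 1: (x=1, y=5), (x=0, y=6), (x=2, y=6), (x=1, y=7)
  Distance 2: (x=1, y=4), (x=0, y=5), (x=2, y=5), (x=0, y=7), (x=2, y=7), (x=1, y=8)
  Distance 3: (x=1, y=3), (x=0, y=4), (x=2, y=4), (x=0, y=8), (x=2, y=8), (x=1, y=9)
  Distance 4: (x=1, y=2), (x=0, y=3), (x=2, y=3), (x=0, y=9), (x=2, y=9)
  Distance 5: (x=1, y=1), (x=0, y=2), (x=2, y=2)
  Distance 6: (x=1, y=0), (x=2, y=1)  <- goal reached here
One shortest path (6 moves): (x=1, y=6) -> (x=2, y=6) -> (x=2, y=5) -> (x=2, y=4) -> (x=2, y=3) -> (x=2, y=2) -> (x=2, y=1)

Answer: Shortest path length: 6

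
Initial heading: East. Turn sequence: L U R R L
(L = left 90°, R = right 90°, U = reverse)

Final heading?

Start: East
  L (left (90° counter-clockwise)) -> North
  U (U-turn (180°)) -> South
  R (right (90° clockwise)) -> West
  R (right (90° clockwise)) -> North
  L (left (90° counter-clockwise)) -> West
Final: West

Answer: Final heading: West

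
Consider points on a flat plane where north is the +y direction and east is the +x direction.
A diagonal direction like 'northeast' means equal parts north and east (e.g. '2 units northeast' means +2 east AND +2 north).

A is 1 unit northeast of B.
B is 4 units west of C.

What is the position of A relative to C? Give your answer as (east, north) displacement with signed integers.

Answer: A is at (east=-3, north=1) relative to C.

Derivation:
Place C at the origin (east=0, north=0).
  B is 4 units west of C: delta (east=-4, north=+0); B at (east=-4, north=0).
  A is 1 unit northeast of B: delta (east=+1, north=+1); A at (east=-3, north=1).
Therefore A relative to C: (east=-3, north=1).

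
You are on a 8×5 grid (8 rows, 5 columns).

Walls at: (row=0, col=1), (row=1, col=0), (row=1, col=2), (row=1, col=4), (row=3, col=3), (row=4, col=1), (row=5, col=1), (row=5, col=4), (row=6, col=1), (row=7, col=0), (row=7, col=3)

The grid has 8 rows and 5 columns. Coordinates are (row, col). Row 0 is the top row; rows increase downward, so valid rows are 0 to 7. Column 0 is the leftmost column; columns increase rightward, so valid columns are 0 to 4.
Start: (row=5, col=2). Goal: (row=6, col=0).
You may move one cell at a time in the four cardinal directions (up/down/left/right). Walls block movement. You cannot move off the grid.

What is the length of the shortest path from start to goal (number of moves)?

BFS from (row=5, col=2) until reaching (row=6, col=0):
  Distance 0: (row=5, col=2)
  Distance 1: (row=4, col=2), (row=5, col=3), (row=6, col=2)
  Distance 2: (row=3, col=2), (row=4, col=3), (row=6, col=3), (row=7, col=2)
  Distance 3: (row=2, col=2), (row=3, col=1), (row=4, col=4), (row=6, col=4), (row=7, col=1)
  Distance 4: (row=2, col=1), (row=2, col=3), (row=3, col=0), (row=3, col=4), (row=7, col=4)
  Distance 5: (row=1, col=1), (row=1, col=3), (row=2, col=0), (row=2, col=4), (row=4, col=0)
  Distance 6: (row=0, col=3), (row=5, col=0)
  Distance 7: (row=0, col=2), (row=0, col=4), (row=6, col=0)  <- goal reached here
One shortest path (7 moves): (row=5, col=2) -> (row=4, col=2) -> (row=3, col=2) -> (row=3, col=1) -> (row=3, col=0) -> (row=4, col=0) -> (row=5, col=0) -> (row=6, col=0)

Answer: Shortest path length: 7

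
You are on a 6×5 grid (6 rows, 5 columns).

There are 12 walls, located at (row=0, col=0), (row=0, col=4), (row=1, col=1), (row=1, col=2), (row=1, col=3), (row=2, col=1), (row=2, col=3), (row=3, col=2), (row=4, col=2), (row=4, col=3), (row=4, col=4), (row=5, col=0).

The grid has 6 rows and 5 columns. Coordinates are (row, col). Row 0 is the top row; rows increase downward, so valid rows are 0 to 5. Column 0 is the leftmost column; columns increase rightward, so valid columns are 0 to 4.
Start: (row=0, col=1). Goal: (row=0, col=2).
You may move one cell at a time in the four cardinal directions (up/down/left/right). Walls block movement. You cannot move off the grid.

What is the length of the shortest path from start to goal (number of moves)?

Answer: Shortest path length: 1

Derivation:
BFS from (row=0, col=1) until reaching (row=0, col=2):
  Distance 0: (row=0, col=1)
  Distance 1: (row=0, col=2)  <- goal reached here
One shortest path (1 moves): (row=0, col=1) -> (row=0, col=2)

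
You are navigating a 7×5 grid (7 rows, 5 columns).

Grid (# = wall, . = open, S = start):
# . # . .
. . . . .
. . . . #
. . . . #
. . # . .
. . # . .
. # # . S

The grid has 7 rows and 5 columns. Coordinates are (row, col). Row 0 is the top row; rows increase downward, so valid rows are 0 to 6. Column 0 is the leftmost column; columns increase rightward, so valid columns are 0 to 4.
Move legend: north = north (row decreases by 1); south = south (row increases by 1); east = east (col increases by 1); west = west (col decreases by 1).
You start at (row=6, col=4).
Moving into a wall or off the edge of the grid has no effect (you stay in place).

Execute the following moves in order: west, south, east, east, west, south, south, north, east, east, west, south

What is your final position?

Answer: Final position: (row=6, col=3)

Derivation:
Start: (row=6, col=4)
  west (west): (row=6, col=4) -> (row=6, col=3)
  south (south): blocked, stay at (row=6, col=3)
  east (east): (row=6, col=3) -> (row=6, col=4)
  east (east): blocked, stay at (row=6, col=4)
  west (west): (row=6, col=4) -> (row=6, col=3)
  south (south): blocked, stay at (row=6, col=3)
  south (south): blocked, stay at (row=6, col=3)
  north (north): (row=6, col=3) -> (row=5, col=3)
  east (east): (row=5, col=3) -> (row=5, col=4)
  east (east): blocked, stay at (row=5, col=4)
  west (west): (row=5, col=4) -> (row=5, col=3)
  south (south): (row=5, col=3) -> (row=6, col=3)
Final: (row=6, col=3)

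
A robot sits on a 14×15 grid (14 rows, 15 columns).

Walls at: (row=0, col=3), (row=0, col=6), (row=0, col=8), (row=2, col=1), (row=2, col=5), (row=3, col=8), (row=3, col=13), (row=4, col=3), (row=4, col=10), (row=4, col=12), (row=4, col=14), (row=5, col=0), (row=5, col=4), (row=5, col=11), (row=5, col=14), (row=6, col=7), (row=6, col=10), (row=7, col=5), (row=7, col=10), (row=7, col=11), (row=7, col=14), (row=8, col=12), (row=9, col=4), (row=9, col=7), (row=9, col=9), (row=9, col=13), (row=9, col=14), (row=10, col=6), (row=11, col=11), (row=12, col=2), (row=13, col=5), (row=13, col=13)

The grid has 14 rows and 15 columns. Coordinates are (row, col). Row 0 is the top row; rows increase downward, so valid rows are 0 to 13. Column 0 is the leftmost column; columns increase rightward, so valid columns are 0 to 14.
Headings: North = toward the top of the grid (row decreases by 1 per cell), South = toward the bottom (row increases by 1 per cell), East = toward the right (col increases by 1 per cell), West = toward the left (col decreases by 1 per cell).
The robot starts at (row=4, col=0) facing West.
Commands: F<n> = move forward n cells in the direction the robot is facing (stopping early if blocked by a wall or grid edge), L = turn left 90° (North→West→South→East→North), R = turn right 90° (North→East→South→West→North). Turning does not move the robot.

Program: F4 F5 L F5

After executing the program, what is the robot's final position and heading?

Start: (row=4, col=0), facing West
  F4: move forward 0/4 (blocked), now at (row=4, col=0)
  F5: move forward 0/5 (blocked), now at (row=4, col=0)
  L: turn left, now facing South
  F5: move forward 0/5 (blocked), now at (row=4, col=0)
Final: (row=4, col=0), facing South

Answer: Final position: (row=4, col=0), facing South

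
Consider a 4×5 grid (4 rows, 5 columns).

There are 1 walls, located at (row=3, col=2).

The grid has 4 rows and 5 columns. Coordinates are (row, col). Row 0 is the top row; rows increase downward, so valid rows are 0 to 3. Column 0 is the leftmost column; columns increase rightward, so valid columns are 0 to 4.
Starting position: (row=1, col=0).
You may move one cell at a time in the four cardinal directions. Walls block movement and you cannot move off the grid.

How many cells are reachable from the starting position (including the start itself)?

BFS flood-fill from (row=1, col=0):
  Distance 0: (row=1, col=0)
  Distance 1: (row=0, col=0), (row=1, col=1), (row=2, col=0)
  Distance 2: (row=0, col=1), (row=1, col=2), (row=2, col=1), (row=3, col=0)
  Distance 3: (row=0, col=2), (row=1, col=3), (row=2, col=2), (row=3, col=1)
  Distance 4: (row=0, col=3), (row=1, col=4), (row=2, col=3)
  Distance 5: (row=0, col=4), (row=2, col=4), (row=3, col=3)
  Distance 6: (row=3, col=4)
Total reachable: 19 (grid has 19 open cells total)

Answer: Reachable cells: 19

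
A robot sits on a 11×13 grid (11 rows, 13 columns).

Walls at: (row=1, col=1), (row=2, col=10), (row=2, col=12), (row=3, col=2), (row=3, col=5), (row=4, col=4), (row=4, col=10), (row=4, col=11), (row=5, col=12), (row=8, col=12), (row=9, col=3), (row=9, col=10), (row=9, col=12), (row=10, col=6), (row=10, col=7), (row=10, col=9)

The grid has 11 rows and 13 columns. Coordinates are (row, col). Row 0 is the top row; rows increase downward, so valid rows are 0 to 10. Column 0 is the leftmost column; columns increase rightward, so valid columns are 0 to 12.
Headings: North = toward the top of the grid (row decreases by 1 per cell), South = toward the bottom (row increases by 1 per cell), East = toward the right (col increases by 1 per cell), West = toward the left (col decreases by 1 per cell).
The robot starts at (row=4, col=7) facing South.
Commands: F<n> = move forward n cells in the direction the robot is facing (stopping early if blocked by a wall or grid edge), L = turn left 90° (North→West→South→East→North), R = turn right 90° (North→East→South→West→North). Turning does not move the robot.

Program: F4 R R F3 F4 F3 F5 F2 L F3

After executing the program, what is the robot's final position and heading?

Start: (row=4, col=7), facing South
  F4: move forward 4, now at (row=8, col=7)
  R: turn right, now facing West
  R: turn right, now facing North
  F3: move forward 3, now at (row=5, col=7)
  F4: move forward 4, now at (row=1, col=7)
  F3: move forward 1/3 (blocked), now at (row=0, col=7)
  F5: move forward 0/5 (blocked), now at (row=0, col=7)
  F2: move forward 0/2 (blocked), now at (row=0, col=7)
  L: turn left, now facing West
  F3: move forward 3, now at (row=0, col=4)
Final: (row=0, col=4), facing West

Answer: Final position: (row=0, col=4), facing West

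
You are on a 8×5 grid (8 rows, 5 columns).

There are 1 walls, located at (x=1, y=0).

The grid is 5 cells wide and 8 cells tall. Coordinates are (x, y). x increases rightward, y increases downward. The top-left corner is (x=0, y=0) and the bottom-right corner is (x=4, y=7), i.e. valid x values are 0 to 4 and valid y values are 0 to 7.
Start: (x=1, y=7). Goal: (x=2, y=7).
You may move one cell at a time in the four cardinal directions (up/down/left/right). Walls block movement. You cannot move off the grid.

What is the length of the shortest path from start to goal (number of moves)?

BFS from (x=1, y=7) until reaching (x=2, y=7):
  Distance 0: (x=1, y=7)
  Distance 1: (x=1, y=6), (x=0, y=7), (x=2, y=7)  <- goal reached here
One shortest path (1 moves): (x=1, y=7) -> (x=2, y=7)

Answer: Shortest path length: 1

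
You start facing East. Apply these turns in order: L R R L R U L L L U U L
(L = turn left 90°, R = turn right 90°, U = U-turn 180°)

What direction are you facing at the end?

Start: East
  L (left (90° counter-clockwise)) -> North
  R (right (90° clockwise)) -> East
  R (right (90° clockwise)) -> South
  L (left (90° counter-clockwise)) -> East
  R (right (90° clockwise)) -> South
  U (U-turn (180°)) -> North
  L (left (90° counter-clockwise)) -> West
  L (left (90° counter-clockwise)) -> South
  L (left (90° counter-clockwise)) -> East
  U (U-turn (180°)) -> West
  U (U-turn (180°)) -> East
  L (left (90° counter-clockwise)) -> North
Final: North

Answer: Final heading: North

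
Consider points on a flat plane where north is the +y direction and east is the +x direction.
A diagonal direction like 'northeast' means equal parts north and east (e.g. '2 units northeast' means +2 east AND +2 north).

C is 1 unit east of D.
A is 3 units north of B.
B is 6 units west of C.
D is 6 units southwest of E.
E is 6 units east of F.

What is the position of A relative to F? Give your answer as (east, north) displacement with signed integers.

Answer: A is at (east=-5, north=-3) relative to F.

Derivation:
Place F at the origin (east=0, north=0).
  E is 6 units east of F: delta (east=+6, north=+0); E at (east=6, north=0).
  D is 6 units southwest of E: delta (east=-6, north=-6); D at (east=0, north=-6).
  C is 1 unit east of D: delta (east=+1, north=+0); C at (east=1, north=-6).
  B is 6 units west of C: delta (east=-6, north=+0); B at (east=-5, north=-6).
  A is 3 units north of B: delta (east=+0, north=+3); A at (east=-5, north=-3).
Therefore A relative to F: (east=-5, north=-3).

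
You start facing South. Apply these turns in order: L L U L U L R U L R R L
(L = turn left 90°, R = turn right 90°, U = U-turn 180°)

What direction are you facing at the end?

Start: South
  L (left (90° counter-clockwise)) -> East
  L (left (90° counter-clockwise)) -> North
  U (U-turn (180°)) -> South
  L (left (90° counter-clockwise)) -> East
  U (U-turn (180°)) -> West
  L (left (90° counter-clockwise)) -> South
  R (right (90° clockwise)) -> West
  U (U-turn (180°)) -> East
  L (left (90° counter-clockwise)) -> North
  R (right (90° clockwise)) -> East
  R (right (90° clockwise)) -> South
  L (left (90° counter-clockwise)) -> East
Final: East

Answer: Final heading: East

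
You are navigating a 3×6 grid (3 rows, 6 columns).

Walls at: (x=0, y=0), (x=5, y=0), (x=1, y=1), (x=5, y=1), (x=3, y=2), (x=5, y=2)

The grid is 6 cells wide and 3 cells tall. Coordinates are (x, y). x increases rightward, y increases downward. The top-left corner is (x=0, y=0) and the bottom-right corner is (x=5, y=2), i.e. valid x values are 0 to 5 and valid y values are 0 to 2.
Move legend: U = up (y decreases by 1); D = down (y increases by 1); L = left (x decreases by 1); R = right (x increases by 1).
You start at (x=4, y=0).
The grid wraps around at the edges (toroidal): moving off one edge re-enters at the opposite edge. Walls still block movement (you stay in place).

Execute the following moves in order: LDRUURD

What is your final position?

Start: (x=4, y=0)
  L (left): (x=4, y=0) -> (x=3, y=0)
  D (down): (x=3, y=0) -> (x=3, y=1)
  R (right): (x=3, y=1) -> (x=4, y=1)
  U (up): (x=4, y=1) -> (x=4, y=0)
  U (up): (x=4, y=0) -> (x=4, y=2)
  R (right): blocked, stay at (x=4, y=2)
  D (down): (x=4, y=2) -> (x=4, y=0)
Final: (x=4, y=0)

Answer: Final position: (x=4, y=0)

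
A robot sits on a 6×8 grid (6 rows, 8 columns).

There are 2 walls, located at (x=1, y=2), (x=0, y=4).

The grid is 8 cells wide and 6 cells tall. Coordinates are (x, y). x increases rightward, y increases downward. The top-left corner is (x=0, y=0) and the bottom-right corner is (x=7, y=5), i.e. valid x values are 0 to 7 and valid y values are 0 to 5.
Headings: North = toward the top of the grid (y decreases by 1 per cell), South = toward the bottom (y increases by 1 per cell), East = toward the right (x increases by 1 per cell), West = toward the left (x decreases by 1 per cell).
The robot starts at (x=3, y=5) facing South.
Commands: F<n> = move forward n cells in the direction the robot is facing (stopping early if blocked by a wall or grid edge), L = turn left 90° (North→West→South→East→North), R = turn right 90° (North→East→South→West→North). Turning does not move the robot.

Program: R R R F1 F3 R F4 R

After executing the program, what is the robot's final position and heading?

Answer: Final position: (x=7, y=5), facing West

Derivation:
Start: (x=3, y=5), facing South
  R: turn right, now facing West
  R: turn right, now facing North
  R: turn right, now facing East
  F1: move forward 1, now at (x=4, y=5)
  F3: move forward 3, now at (x=7, y=5)
  R: turn right, now facing South
  F4: move forward 0/4 (blocked), now at (x=7, y=5)
  R: turn right, now facing West
Final: (x=7, y=5), facing West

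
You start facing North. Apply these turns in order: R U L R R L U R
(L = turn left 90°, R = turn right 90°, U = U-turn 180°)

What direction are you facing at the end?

Start: North
  R (right (90° clockwise)) -> East
  U (U-turn (180°)) -> West
  L (left (90° counter-clockwise)) -> South
  R (right (90° clockwise)) -> West
  R (right (90° clockwise)) -> North
  L (left (90° counter-clockwise)) -> West
  U (U-turn (180°)) -> East
  R (right (90° clockwise)) -> South
Final: South

Answer: Final heading: South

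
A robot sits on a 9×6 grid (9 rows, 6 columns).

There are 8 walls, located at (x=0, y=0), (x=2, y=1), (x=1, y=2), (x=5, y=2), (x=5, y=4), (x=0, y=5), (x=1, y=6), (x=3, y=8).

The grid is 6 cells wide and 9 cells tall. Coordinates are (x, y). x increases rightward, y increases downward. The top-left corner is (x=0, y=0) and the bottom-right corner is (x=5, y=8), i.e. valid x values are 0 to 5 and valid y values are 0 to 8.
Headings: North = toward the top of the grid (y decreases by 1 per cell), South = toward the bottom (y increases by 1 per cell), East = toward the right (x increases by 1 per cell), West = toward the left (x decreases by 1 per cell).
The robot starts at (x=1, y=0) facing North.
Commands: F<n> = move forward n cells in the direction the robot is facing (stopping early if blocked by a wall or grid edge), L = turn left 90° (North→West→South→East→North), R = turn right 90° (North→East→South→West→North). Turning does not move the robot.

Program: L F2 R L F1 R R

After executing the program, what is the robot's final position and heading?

Answer: Final position: (x=1, y=0), facing East

Derivation:
Start: (x=1, y=0), facing North
  L: turn left, now facing West
  F2: move forward 0/2 (blocked), now at (x=1, y=0)
  R: turn right, now facing North
  L: turn left, now facing West
  F1: move forward 0/1 (blocked), now at (x=1, y=0)
  R: turn right, now facing North
  R: turn right, now facing East
Final: (x=1, y=0), facing East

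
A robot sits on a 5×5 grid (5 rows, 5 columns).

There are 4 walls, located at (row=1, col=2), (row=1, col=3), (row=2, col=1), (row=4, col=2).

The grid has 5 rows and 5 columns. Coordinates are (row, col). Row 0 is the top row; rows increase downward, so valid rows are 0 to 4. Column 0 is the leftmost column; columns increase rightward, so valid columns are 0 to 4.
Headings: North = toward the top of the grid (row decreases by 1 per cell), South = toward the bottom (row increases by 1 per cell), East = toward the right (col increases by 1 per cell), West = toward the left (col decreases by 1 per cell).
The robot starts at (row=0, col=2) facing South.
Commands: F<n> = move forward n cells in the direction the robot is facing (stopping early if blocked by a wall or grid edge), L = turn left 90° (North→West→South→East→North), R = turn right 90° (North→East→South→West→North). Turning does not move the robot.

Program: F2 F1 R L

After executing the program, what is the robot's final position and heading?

Start: (row=0, col=2), facing South
  F2: move forward 0/2 (blocked), now at (row=0, col=2)
  F1: move forward 0/1 (blocked), now at (row=0, col=2)
  R: turn right, now facing West
  L: turn left, now facing South
Final: (row=0, col=2), facing South

Answer: Final position: (row=0, col=2), facing South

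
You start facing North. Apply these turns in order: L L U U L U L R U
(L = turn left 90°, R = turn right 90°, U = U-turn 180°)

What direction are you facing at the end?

Answer: Final heading: East

Derivation:
Start: North
  L (left (90° counter-clockwise)) -> West
  L (left (90° counter-clockwise)) -> South
  U (U-turn (180°)) -> North
  U (U-turn (180°)) -> South
  L (left (90° counter-clockwise)) -> East
  U (U-turn (180°)) -> West
  L (left (90° counter-clockwise)) -> South
  R (right (90° clockwise)) -> West
  U (U-turn (180°)) -> East
Final: East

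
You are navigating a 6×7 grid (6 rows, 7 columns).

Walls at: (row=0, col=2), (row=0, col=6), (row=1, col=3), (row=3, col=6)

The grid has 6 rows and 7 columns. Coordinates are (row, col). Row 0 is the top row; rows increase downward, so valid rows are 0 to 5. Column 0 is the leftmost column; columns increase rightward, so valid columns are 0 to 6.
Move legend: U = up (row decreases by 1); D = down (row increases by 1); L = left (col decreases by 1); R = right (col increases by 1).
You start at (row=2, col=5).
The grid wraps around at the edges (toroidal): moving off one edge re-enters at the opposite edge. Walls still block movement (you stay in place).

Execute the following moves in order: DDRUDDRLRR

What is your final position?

Start: (row=2, col=5)
  D (down): (row=2, col=5) -> (row=3, col=5)
  D (down): (row=3, col=5) -> (row=4, col=5)
  R (right): (row=4, col=5) -> (row=4, col=6)
  U (up): blocked, stay at (row=4, col=6)
  D (down): (row=4, col=6) -> (row=5, col=6)
  D (down): blocked, stay at (row=5, col=6)
  R (right): (row=5, col=6) -> (row=5, col=0)
  L (left): (row=5, col=0) -> (row=5, col=6)
  R (right): (row=5, col=6) -> (row=5, col=0)
  R (right): (row=5, col=0) -> (row=5, col=1)
Final: (row=5, col=1)

Answer: Final position: (row=5, col=1)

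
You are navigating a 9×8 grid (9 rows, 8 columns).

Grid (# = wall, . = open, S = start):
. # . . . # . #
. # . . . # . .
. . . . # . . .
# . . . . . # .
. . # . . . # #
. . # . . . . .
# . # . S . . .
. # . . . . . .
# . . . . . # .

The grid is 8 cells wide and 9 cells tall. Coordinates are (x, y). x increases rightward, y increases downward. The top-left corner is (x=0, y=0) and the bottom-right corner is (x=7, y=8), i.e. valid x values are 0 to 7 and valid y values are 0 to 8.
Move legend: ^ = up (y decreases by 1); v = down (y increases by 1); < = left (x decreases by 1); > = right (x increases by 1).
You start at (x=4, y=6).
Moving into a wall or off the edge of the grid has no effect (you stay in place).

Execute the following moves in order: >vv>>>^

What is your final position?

Start: (x=4, y=6)
  > (right): (x=4, y=6) -> (x=5, y=6)
  v (down): (x=5, y=6) -> (x=5, y=7)
  v (down): (x=5, y=7) -> (x=5, y=8)
  [×3]> (right): blocked, stay at (x=5, y=8)
  ^ (up): (x=5, y=8) -> (x=5, y=7)
Final: (x=5, y=7)

Answer: Final position: (x=5, y=7)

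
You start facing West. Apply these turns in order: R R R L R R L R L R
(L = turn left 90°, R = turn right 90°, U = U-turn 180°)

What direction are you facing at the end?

Answer: Final heading: West

Derivation:
Start: West
  R (right (90° clockwise)) -> North
  R (right (90° clockwise)) -> East
  R (right (90° clockwise)) -> South
  L (left (90° counter-clockwise)) -> East
  R (right (90° clockwise)) -> South
  R (right (90° clockwise)) -> West
  L (left (90° counter-clockwise)) -> South
  R (right (90° clockwise)) -> West
  L (left (90° counter-clockwise)) -> South
  R (right (90° clockwise)) -> West
Final: West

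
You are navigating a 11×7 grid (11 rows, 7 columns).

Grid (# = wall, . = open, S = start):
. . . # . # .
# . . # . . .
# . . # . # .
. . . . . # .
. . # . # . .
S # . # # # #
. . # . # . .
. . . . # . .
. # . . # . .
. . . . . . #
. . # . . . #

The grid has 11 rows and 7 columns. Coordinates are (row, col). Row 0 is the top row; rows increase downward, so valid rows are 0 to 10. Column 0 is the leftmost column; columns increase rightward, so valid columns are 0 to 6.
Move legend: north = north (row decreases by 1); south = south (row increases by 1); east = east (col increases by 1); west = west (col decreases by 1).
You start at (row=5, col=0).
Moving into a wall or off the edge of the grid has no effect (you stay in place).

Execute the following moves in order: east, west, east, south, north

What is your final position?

Start: (row=5, col=0)
  east (east): blocked, stay at (row=5, col=0)
  west (west): blocked, stay at (row=5, col=0)
  east (east): blocked, stay at (row=5, col=0)
  south (south): (row=5, col=0) -> (row=6, col=0)
  north (north): (row=6, col=0) -> (row=5, col=0)
Final: (row=5, col=0)

Answer: Final position: (row=5, col=0)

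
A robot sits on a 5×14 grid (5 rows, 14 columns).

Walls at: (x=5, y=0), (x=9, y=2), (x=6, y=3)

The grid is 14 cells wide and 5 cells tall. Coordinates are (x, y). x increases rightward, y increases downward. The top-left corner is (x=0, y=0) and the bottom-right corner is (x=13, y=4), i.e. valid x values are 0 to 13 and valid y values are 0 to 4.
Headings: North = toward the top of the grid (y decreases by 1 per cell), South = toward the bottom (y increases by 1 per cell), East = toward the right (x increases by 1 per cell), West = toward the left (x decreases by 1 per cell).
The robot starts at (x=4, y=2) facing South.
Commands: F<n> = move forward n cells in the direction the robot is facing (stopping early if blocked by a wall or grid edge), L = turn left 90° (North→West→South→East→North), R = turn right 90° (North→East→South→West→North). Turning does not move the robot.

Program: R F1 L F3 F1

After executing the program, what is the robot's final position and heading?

Start: (x=4, y=2), facing South
  R: turn right, now facing West
  F1: move forward 1, now at (x=3, y=2)
  L: turn left, now facing South
  F3: move forward 2/3 (blocked), now at (x=3, y=4)
  F1: move forward 0/1 (blocked), now at (x=3, y=4)
Final: (x=3, y=4), facing South

Answer: Final position: (x=3, y=4), facing South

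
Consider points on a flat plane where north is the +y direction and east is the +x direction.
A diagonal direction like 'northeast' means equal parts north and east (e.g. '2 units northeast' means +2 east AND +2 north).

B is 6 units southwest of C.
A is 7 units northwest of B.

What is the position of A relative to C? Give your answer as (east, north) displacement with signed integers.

Answer: A is at (east=-13, north=1) relative to C.

Derivation:
Place C at the origin (east=0, north=0).
  B is 6 units southwest of C: delta (east=-6, north=-6); B at (east=-6, north=-6).
  A is 7 units northwest of B: delta (east=-7, north=+7); A at (east=-13, north=1).
Therefore A relative to C: (east=-13, north=1).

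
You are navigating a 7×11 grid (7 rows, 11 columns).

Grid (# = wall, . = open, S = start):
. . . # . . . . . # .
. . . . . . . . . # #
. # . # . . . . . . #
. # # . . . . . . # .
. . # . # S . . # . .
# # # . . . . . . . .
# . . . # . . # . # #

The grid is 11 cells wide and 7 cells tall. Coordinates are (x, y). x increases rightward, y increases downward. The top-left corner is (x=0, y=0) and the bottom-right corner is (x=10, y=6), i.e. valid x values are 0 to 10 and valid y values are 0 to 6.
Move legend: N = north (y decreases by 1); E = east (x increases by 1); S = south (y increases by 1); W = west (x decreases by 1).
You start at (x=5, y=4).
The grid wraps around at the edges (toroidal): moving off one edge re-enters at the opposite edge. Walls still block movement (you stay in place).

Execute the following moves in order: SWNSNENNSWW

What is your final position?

Start: (x=5, y=4)
  S (south): (x=5, y=4) -> (x=5, y=5)
  W (west): (x=5, y=5) -> (x=4, y=5)
  N (north): blocked, stay at (x=4, y=5)
  S (south): blocked, stay at (x=4, y=5)
  N (north): blocked, stay at (x=4, y=5)
  E (east): (x=4, y=5) -> (x=5, y=5)
  N (north): (x=5, y=5) -> (x=5, y=4)
  N (north): (x=5, y=4) -> (x=5, y=3)
  S (south): (x=5, y=3) -> (x=5, y=4)
  W (west): blocked, stay at (x=5, y=4)
  W (west): blocked, stay at (x=5, y=4)
Final: (x=5, y=4)

Answer: Final position: (x=5, y=4)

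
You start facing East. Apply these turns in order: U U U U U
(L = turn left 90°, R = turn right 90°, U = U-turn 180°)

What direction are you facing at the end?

Answer: Final heading: West

Derivation:
Start: East
  U (U-turn (180°)) -> West
  U (U-turn (180°)) -> East
  U (U-turn (180°)) -> West
  U (U-turn (180°)) -> East
  U (U-turn (180°)) -> West
Final: West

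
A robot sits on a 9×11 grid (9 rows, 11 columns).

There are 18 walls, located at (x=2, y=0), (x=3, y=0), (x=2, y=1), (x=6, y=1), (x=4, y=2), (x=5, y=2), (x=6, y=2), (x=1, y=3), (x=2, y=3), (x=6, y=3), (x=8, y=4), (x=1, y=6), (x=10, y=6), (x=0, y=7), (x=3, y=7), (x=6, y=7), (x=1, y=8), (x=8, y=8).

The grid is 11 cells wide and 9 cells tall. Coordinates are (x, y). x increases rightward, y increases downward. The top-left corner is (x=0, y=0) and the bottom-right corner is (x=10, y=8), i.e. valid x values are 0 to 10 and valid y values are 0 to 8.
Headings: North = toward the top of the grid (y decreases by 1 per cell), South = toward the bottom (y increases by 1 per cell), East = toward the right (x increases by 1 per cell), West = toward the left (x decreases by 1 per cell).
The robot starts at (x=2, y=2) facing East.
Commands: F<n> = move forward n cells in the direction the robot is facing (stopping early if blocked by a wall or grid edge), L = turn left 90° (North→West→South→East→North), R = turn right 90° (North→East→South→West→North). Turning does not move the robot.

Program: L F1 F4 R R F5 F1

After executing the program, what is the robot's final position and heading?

Start: (x=2, y=2), facing East
  L: turn left, now facing North
  F1: move forward 0/1 (blocked), now at (x=2, y=2)
  F4: move forward 0/4 (blocked), now at (x=2, y=2)
  R: turn right, now facing East
  R: turn right, now facing South
  F5: move forward 0/5 (blocked), now at (x=2, y=2)
  F1: move forward 0/1 (blocked), now at (x=2, y=2)
Final: (x=2, y=2), facing South

Answer: Final position: (x=2, y=2), facing South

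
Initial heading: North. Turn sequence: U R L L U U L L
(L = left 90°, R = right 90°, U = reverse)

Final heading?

Answer: Final heading: West

Derivation:
Start: North
  U (U-turn (180°)) -> South
  R (right (90° clockwise)) -> West
  L (left (90° counter-clockwise)) -> South
  L (left (90° counter-clockwise)) -> East
  U (U-turn (180°)) -> West
  U (U-turn (180°)) -> East
  L (left (90° counter-clockwise)) -> North
  L (left (90° counter-clockwise)) -> West
Final: West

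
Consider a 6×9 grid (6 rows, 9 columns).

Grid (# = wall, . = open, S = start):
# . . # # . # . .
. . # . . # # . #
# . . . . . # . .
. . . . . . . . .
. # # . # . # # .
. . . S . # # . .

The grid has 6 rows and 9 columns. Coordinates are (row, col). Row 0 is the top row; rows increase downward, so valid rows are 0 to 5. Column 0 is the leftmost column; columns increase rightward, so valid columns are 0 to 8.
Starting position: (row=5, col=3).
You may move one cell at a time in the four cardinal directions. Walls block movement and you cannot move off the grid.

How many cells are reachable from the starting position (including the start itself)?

BFS flood-fill from (row=5, col=3):
  Distance 0: (row=5, col=3)
  Distance 1: (row=4, col=3), (row=5, col=2), (row=5, col=4)
  Distance 2: (row=3, col=3), (row=5, col=1)
  Distance 3: (row=2, col=3), (row=3, col=2), (row=3, col=4), (row=5, col=0)
  Distance 4: (row=1, col=3), (row=2, col=2), (row=2, col=4), (row=3, col=1), (row=3, col=5), (row=4, col=0)
  Distance 5: (row=1, col=4), (row=2, col=1), (row=2, col=5), (row=3, col=0), (row=3, col=6), (row=4, col=5)
  Distance 6: (row=1, col=1), (row=3, col=7)
  Distance 7: (row=0, col=1), (row=1, col=0), (row=2, col=7), (row=3, col=8)
  Distance 8: (row=0, col=2), (row=1, col=7), (row=2, col=8), (row=4, col=8)
  Distance 9: (row=0, col=7), (row=5, col=8)
  Distance 10: (row=0, col=8), (row=5, col=7)
Total reachable: 36 (grid has 37 open cells total)

Answer: Reachable cells: 36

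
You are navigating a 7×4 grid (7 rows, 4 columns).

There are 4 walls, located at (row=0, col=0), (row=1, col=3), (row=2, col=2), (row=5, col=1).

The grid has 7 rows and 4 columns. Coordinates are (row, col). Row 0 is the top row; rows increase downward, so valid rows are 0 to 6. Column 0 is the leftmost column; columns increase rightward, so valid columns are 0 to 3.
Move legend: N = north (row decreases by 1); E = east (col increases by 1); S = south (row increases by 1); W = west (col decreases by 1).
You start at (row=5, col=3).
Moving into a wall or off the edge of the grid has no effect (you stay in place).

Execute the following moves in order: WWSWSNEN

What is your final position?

Answer: Final position: (row=5, col=2)

Derivation:
Start: (row=5, col=3)
  W (west): (row=5, col=3) -> (row=5, col=2)
  W (west): blocked, stay at (row=5, col=2)
  S (south): (row=5, col=2) -> (row=6, col=2)
  W (west): (row=6, col=2) -> (row=6, col=1)
  S (south): blocked, stay at (row=6, col=1)
  N (north): blocked, stay at (row=6, col=1)
  E (east): (row=6, col=1) -> (row=6, col=2)
  N (north): (row=6, col=2) -> (row=5, col=2)
Final: (row=5, col=2)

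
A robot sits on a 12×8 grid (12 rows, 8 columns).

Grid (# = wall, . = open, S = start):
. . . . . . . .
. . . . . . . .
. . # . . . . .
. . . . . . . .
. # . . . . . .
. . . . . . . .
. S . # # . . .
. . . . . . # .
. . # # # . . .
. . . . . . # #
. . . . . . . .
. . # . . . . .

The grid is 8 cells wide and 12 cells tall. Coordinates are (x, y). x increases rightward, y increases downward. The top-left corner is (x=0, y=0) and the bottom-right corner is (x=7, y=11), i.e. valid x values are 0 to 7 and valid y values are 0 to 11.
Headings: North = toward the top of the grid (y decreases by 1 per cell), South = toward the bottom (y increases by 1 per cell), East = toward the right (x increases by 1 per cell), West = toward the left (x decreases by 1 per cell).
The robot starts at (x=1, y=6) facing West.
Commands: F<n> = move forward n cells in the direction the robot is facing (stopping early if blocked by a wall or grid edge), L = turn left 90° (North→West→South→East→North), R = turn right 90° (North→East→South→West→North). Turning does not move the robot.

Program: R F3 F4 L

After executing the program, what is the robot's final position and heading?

Start: (x=1, y=6), facing West
  R: turn right, now facing North
  F3: move forward 1/3 (blocked), now at (x=1, y=5)
  F4: move forward 0/4 (blocked), now at (x=1, y=5)
  L: turn left, now facing West
Final: (x=1, y=5), facing West

Answer: Final position: (x=1, y=5), facing West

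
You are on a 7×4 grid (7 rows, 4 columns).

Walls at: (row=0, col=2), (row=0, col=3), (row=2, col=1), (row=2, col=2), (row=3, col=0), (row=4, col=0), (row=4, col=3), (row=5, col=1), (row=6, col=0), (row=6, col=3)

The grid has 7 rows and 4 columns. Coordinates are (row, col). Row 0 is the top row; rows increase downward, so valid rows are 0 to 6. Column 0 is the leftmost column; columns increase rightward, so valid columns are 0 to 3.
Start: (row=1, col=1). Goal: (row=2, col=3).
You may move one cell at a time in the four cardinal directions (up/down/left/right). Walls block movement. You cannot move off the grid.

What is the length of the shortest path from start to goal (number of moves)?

Answer: Shortest path length: 3

Derivation:
BFS from (row=1, col=1) until reaching (row=2, col=3):
  Distance 0: (row=1, col=1)
  Distance 1: (row=0, col=1), (row=1, col=0), (row=1, col=2)
  Distance 2: (row=0, col=0), (row=1, col=3), (row=2, col=0)
  Distance 3: (row=2, col=3)  <- goal reached here
One shortest path (3 moves): (row=1, col=1) -> (row=1, col=2) -> (row=1, col=3) -> (row=2, col=3)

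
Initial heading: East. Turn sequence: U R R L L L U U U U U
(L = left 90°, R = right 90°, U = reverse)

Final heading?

Answer: Final heading: North

Derivation:
Start: East
  U (U-turn (180°)) -> West
  R (right (90° clockwise)) -> North
  R (right (90° clockwise)) -> East
  L (left (90° counter-clockwise)) -> North
  L (left (90° counter-clockwise)) -> West
  L (left (90° counter-clockwise)) -> South
  U (U-turn (180°)) -> North
  U (U-turn (180°)) -> South
  U (U-turn (180°)) -> North
  U (U-turn (180°)) -> South
  U (U-turn (180°)) -> North
Final: North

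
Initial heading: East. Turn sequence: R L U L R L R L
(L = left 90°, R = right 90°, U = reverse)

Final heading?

Start: East
  R (right (90° clockwise)) -> South
  L (left (90° counter-clockwise)) -> East
  U (U-turn (180°)) -> West
  L (left (90° counter-clockwise)) -> South
  R (right (90° clockwise)) -> West
  L (left (90° counter-clockwise)) -> South
  R (right (90° clockwise)) -> West
  L (left (90° counter-clockwise)) -> South
Final: South

Answer: Final heading: South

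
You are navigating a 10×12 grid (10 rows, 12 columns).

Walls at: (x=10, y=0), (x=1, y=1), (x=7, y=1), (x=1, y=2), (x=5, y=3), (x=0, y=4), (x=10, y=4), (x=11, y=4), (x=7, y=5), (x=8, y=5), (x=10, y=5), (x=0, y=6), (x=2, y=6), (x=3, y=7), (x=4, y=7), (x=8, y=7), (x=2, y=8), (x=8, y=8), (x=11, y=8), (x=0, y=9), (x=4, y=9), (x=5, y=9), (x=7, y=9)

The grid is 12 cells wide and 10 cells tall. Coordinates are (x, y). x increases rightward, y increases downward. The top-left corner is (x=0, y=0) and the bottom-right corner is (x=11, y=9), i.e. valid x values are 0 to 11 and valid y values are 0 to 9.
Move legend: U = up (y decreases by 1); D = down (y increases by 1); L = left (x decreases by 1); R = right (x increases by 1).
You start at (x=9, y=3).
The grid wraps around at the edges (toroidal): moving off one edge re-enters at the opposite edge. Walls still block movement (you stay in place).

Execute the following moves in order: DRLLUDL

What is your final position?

Answer: Final position: (x=6, y=4)

Derivation:
Start: (x=9, y=3)
  D (down): (x=9, y=3) -> (x=9, y=4)
  R (right): blocked, stay at (x=9, y=4)
  L (left): (x=9, y=4) -> (x=8, y=4)
  L (left): (x=8, y=4) -> (x=7, y=4)
  U (up): (x=7, y=4) -> (x=7, y=3)
  D (down): (x=7, y=3) -> (x=7, y=4)
  L (left): (x=7, y=4) -> (x=6, y=4)
Final: (x=6, y=4)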